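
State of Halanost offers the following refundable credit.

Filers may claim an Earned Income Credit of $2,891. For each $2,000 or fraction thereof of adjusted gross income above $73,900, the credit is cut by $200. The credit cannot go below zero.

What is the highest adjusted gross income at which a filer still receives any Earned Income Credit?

$101,900

After 14 increments the reduction is 14 × $200 = $2,800, leaving $91; one more increment wipes it out. Increment 14 ends at excess 14 × $2,000 = $28,000, so the highest qualifying income is $73,900 + $28,000 = $101,900.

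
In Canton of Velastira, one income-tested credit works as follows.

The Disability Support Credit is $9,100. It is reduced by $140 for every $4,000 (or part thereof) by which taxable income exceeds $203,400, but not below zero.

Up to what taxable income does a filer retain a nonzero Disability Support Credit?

$459,400

After 64 increments the reduction is 64 × $140 = $8,960, leaving $140; one more increment wipes it out. Increment 64 ends at excess 64 × $4,000 = $256,000, so the highest qualifying income is $203,400 + $256,000 = $459,400.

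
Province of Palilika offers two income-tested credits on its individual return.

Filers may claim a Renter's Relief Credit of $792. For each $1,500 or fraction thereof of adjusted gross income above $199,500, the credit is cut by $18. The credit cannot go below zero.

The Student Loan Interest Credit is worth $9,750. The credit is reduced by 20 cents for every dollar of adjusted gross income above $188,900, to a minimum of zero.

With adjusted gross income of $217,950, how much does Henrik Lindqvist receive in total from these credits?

$4,498

Renter's Relief Credit: income exceeds $199,500 by $18,450, which is 13 full-or-partial $1,500 increments; reduction = 13 × $18 = $234, leaving $558.
Student Loan Interest Credit: 20% of the $29,050 excess over $188,900 is $5,810; credit = $9,750 − $5,810 = $3,940.
Total: $558 + $3,940 = $4,498.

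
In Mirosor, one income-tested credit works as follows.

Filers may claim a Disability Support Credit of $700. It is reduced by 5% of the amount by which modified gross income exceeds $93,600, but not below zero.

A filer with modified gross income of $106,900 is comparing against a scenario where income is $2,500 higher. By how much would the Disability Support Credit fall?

$35

At $106,900 — 5% of the $13,300 excess over $93,600 is $665; credit = $700 − $665 = $35.
At $109,400 — 5% of the $15,800 excess over $93,600 is $790 ≥ base, so the credit is $0.
Lost: $35 − $0 = $35.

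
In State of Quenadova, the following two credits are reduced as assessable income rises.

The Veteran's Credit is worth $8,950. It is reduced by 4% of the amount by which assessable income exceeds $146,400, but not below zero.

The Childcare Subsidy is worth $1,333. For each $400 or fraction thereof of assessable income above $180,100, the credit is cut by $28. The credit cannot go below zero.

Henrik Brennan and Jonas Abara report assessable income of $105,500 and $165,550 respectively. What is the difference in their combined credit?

Henrik ($105,500): Veteran's Credit: $105,500 is at or below the $146,400 threshold, so the full $8,950 applies. Childcare Subsidy: $105,500 is at or below the $180,100 threshold, so the full $1,333 applies. total $8,950 + $1,333 = $10,283
Jonas ($165,550): Veteran's Credit: 4% of the $19,150 excess over $146,400 is $766; credit = $8,950 − $766 = $8,184. Childcare Subsidy: $165,550 is at or below the $180,100 threshold, so the full $1,333 applies. total $8,184 + $1,333 = $9,517
Difference: |$10,283 − $9,517| = $766.

$766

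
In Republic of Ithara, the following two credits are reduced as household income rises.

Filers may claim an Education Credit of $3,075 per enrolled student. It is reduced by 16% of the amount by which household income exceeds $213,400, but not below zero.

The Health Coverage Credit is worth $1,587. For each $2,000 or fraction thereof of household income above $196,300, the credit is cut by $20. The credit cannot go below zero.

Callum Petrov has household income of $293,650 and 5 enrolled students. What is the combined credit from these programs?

Education Credit: base = 5 × $3,075 = $15,375. 16% of the $80,250 excess over $213,400 is $12,840; credit = $15,375 − $12,840 = $2,535.
Health Coverage Credit: income exceeds $196,300 by $97,350, which is 49 full-or-partial $2,000 increments; reduction = 49 × $20 = $980, leaving $607.
Total: $2,535 + $607 = $3,142.

$3,142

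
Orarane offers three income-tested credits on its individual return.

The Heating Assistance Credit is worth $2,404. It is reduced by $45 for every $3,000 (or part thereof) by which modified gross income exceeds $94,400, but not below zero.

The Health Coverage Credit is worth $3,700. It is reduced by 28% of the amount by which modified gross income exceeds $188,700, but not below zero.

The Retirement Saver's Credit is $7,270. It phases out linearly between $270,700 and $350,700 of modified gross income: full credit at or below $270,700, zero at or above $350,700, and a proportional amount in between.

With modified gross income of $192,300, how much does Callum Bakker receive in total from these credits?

$10,881

Heating Assistance Credit: income exceeds $94,400 by $97,900, which is 33 full-or-partial $3,000 increments; reduction = 33 × $45 = $1,485, leaving $919.
Health Coverage Credit: 28% of the $3,600 excess over $188,700 is $1,008; credit = $3,700 − $1,008 = $2,692.
Retirement Saver's Credit: $192,300 is at or below the $270,700 threshold, so the full $7,270 applies.
Total: $919 + $2,692 + $7,270 = $10,881.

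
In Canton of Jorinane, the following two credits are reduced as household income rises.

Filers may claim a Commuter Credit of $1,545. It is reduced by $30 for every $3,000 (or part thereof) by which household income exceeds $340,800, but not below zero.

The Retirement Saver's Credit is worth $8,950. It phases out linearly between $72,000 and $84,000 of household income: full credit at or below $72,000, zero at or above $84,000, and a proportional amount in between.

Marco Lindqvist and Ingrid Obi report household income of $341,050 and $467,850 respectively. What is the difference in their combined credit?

Marco ($341,050): Commuter Credit: income exceeds $340,800 by $250, which is 1 full-or-partial $3,000 increment; reduction = 1 × $30 = $30, leaving $1,515. Retirement Saver's Credit: $341,050 is at or above $84,000, so the credit is $0. total $1,515 + $0 = $1,515
Ingrid ($467,850): Commuter Credit: income exceeds $340,800 by $127,050, which is 43 full-or-partial $3,000 increments; reduction = 43 × $30 = $1,290, leaving $255. Retirement Saver's Credit: $467,850 is at or above $84,000, so the credit is $0. total $255 + $0 = $255
Difference: |$1,515 − $255| = $1,260.

$1,260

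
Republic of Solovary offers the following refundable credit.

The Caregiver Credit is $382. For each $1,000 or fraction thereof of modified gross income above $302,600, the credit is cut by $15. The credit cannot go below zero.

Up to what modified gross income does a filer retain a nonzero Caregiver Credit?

$327,600

After 25 increments the reduction is 25 × $15 = $375, leaving $7; one more increment wipes it out. Increment 25 ends at excess 25 × $1,000 = $25,000, so the highest qualifying income is $302,600 + $25,000 = $327,600.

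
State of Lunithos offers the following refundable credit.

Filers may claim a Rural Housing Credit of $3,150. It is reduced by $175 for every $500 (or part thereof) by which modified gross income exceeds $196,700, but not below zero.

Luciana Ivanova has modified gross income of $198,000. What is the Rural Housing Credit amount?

Rural Housing Credit: income exceeds $196,700 by $1,300, which is 3 full-or-partial $500 increments; reduction = 3 × $175 = $525, leaving $2,625.

$2,625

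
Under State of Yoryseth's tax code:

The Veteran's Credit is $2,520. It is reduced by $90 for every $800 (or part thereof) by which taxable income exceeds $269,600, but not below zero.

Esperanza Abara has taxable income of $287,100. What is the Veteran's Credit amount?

Veteran's Credit: income exceeds $269,600 by $17,500, which is 22 full-or-partial $800 increments; reduction = 22 × $90 = $1,980, leaving $540.

$540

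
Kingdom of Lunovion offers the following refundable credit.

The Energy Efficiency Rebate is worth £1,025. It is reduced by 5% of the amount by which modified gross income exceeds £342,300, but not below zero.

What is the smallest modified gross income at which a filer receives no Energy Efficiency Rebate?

The credit falls by 5% of each pound above £342,300, so it reaches zero when the excess is £1,025 / 5% = £20,500: income = £342,300 + £20,500 = £362,800.

£362,800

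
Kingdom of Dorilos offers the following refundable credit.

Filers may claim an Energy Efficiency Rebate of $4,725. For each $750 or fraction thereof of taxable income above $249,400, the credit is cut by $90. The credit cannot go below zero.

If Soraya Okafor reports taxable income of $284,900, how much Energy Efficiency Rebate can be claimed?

Energy Efficiency Rebate: income exceeds $249,400 by $35,500, which is 48 full-or-partial $750 increments; reduction = 48 × $90 = $4,320, leaving $405.

$405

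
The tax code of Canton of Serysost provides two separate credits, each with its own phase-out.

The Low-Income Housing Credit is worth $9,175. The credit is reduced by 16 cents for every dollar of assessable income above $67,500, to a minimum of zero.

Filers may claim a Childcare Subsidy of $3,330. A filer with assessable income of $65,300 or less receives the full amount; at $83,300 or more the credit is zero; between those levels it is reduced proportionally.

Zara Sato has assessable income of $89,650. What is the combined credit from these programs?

Low-Income Housing Credit: 16% of the $22,150 excess over $67,500 is $3,544; credit = $9,175 − $3,544 = $5,631.
Childcare Subsidy: $89,650 is at or above $83,300, so the credit is $0.
Total: $5,631 + $0 = $5,631.

$5,631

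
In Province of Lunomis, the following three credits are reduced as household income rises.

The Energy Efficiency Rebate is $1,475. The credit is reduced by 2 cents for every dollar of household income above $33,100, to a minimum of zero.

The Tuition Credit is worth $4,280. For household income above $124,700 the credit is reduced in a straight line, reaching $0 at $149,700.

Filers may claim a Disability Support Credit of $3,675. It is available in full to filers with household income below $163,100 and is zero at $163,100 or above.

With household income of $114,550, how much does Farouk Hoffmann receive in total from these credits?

Energy Efficiency Rebate: 2% of the $81,450 excess over $33,100 is $1,629 ≥ base, so the credit is $0.
Tuition Credit: $114,550 is at or below the $124,700 threshold, so the full $4,280 applies.
Disability Support Credit: $114,550 is below the $163,100 cutoff, so the full $3,675 applies.
Total: $0 + $4,280 + $3,675 = $7,955.

$7,955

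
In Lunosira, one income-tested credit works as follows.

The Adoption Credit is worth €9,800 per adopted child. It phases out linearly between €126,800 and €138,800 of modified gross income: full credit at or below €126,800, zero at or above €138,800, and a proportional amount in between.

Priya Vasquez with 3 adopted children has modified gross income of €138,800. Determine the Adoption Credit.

€0

Adoption Credit: base = 3 × €9,800 = €29,400. €138,800 is at or above €138,800, so the credit is €0.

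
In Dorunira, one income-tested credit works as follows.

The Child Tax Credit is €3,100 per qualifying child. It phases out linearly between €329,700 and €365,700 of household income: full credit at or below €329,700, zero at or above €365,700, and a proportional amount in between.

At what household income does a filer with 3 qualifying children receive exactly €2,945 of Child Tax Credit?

Full credit = 3 × €3,100 = €9,300.
€2,945 is 2,945/9,300 of the full €9,300, so 6,355/9,300 of the €36,000 range has been used: income = €329,700 + €36,000 × 6,355/9,300 = €354,300.

€354,300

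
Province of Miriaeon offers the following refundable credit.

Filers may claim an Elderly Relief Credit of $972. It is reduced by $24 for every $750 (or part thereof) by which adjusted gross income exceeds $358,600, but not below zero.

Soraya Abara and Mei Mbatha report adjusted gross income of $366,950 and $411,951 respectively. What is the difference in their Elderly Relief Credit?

$684

Soraya ($366,950): Elderly Relief Credit: income exceeds $358,600 by $8,350, which is 12 full-or-partial $750 increments; reduction = 12 × $24 = $288, leaving $684.
Mei ($411,951): Elderly Relief Credit: income exceeds $358,600 by $53,351 → 72 increments × $24 = $1,728 ≥ base, so the credit is $0.
Difference: |$684 − $0| = $684.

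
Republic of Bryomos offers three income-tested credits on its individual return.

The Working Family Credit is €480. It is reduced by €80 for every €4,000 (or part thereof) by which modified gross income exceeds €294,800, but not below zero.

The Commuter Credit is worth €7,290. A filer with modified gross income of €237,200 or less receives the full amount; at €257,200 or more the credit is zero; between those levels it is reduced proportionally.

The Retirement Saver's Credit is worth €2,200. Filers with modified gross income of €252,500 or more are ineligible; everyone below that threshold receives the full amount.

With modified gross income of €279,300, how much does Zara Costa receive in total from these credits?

€480

Working Family Credit: €279,300 is at or below the €294,800 threshold, so the full €480 applies.
Commuter Credit: €279,300 is at or above €257,200, so the credit is €0.
Retirement Saver's Credit: €279,300 meets or exceeds the €252,500 cutoff, so the credit is €0.
Total: €480 + €0 + €0 = €480.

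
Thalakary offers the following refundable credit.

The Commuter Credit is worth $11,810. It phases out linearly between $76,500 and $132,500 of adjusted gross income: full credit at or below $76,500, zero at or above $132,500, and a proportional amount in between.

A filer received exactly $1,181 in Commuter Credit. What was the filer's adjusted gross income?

$126,900

$1,181 is 1,181/11,810 of the full $11,810, so 10,629/11,810 of the $56,000 range has been used: income = $76,500 + $56,000 × 10,629/11,810 = $126,900.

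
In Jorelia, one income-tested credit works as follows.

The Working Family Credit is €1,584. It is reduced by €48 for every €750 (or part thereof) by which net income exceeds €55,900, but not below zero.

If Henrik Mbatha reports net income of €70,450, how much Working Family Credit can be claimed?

Working Family Credit: income exceeds €55,900 by €14,550, which is 20 full-or-partial €750 increments; reduction = 20 × €48 = €960, leaving €624.

€624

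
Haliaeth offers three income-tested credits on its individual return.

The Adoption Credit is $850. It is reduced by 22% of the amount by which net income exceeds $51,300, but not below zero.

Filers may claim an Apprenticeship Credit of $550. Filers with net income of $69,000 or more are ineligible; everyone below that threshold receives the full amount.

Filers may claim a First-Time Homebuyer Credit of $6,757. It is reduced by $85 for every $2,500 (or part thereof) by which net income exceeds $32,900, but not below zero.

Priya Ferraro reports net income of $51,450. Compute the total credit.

$7,444

Adoption Credit: 22% of the $150 excess over $51,300 is $33; credit = $850 − $33 = $817.
Apprenticeship Credit: $51,450 is below the $69,000 cutoff, so the full $550 applies.
First-Time Homebuyer Credit: income exceeds $32,900 by $18,550, which is 8 full-or-partial $2,500 increments; reduction = 8 × $85 = $680, leaving $6,077.
Total: $817 + $550 + $6,077 = $7,444.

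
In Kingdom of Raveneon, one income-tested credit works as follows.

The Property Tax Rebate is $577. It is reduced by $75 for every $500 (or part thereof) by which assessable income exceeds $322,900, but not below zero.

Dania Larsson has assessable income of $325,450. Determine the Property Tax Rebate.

Property Tax Rebate: income exceeds $322,900 by $2,550, which is 6 full-or-partial $500 increments; reduction = 6 × $75 = $450, leaving $127.

$127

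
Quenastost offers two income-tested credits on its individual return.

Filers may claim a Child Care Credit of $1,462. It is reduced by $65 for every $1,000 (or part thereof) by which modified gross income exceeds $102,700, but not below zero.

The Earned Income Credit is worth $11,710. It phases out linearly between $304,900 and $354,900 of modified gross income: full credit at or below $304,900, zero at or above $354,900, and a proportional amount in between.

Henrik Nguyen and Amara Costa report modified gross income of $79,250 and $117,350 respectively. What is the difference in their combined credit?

$975

Henrik ($79,250): Child Care Credit: $79,250 is at or below the $102,700 threshold, so the full $1,462 applies. Earned Income Credit: $79,250 is at or below the $304,900 threshold, so the full $11,710 applies. total $1,462 + $11,710 = $13,172
Amara ($117,350): Child Care Credit: income exceeds $102,700 by $14,650, which is 15 full-or-partial $1,000 increments; reduction = 15 × $65 = $975, leaving $487. Earned Income Credit: $117,350 is at or below the $304,900 threshold, so the full $11,710 applies. total $487 + $11,710 = $12,197
Difference: |$13,172 − $12,197| = $975.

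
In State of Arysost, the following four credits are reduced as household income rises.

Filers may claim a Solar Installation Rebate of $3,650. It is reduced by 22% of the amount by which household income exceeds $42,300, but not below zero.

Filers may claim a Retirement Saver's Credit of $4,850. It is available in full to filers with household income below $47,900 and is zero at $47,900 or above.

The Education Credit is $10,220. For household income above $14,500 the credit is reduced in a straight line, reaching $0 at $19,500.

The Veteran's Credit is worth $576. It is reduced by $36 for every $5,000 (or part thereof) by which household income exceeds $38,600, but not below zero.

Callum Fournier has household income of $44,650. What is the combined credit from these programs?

$8,487

Solar Installation Rebate: 22% of the $2,350 excess over $42,300 is $517; credit = $3,650 − $517 = $3,133.
Retirement Saver's Credit: $44,650 is below the $47,900 cutoff, so the full $4,850 applies.
Education Credit: $44,650 is at or above $19,500, so the credit is $0.
Veteran's Credit: income exceeds $38,600 by $6,050, which is 2 full-or-partial $5,000 increments; reduction = 2 × $36 = $72, leaving $504.
Total: $3,133 + $4,850 + $0 + $504 = $8,487.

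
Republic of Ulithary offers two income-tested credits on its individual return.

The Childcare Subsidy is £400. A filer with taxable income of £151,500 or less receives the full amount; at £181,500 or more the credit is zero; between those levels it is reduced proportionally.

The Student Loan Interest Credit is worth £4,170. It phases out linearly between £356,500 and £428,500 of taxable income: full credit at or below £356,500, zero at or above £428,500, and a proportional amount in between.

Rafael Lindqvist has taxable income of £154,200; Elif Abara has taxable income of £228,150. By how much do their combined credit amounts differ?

£364

Rafael (£154,200): Childcare Subsidy: £154,200 is £2,700 into a £30,000 phase-out range, leaving 27,300/30,000 of the credit: £400 × 27,300/30,000 = £364. Student Loan Interest Credit: £154,200 is at or below the £356,500 threshold, so the full £4,170 applies. total £364 + £4,170 = £4,534
Elif (£228,150): Childcare Subsidy: £228,150 is at or above £181,500, so the credit is £0. Student Loan Interest Credit: £228,150 is at or below the £356,500 threshold, so the full £4,170 applies. total £0 + £4,170 = £4,170
Difference: |£4,534 − £4,170| = £364.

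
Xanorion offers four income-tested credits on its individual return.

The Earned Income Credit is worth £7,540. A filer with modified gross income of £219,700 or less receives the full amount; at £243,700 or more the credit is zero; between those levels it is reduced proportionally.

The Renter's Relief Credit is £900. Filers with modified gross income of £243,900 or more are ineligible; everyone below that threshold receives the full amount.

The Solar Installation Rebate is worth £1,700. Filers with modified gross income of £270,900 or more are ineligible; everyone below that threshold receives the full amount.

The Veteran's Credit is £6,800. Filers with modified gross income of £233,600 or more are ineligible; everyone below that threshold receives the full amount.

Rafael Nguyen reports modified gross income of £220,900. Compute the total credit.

Earned Income Credit: £220,900 is £1,200 into a £24,000 phase-out range, leaving 22,800/24,000 of the credit: £7,540 × 22,800/24,000 = £7,163.
Renter's Relief Credit: £220,900 is below the £243,900 cutoff, so the full £900 applies.
Solar Installation Rebate: £220,900 is below the £270,900 cutoff, so the full £1,700 applies.
Veteran's Credit: £220,900 is below the £233,600 cutoff, so the full £6,800 applies.
Total: £7,163 + £900 + £1,700 + £6,800 = £16,563.

£16,563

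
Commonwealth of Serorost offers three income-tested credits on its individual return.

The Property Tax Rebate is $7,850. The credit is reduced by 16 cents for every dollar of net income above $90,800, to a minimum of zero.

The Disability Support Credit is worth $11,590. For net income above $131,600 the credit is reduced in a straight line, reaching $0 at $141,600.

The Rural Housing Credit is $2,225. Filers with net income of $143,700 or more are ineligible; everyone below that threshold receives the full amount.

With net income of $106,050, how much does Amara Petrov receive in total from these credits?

$19,225

Property Tax Rebate: 16% of the $15,250 excess over $90,800 is $2,440; credit = $7,850 − $2,440 = $5,410.
Disability Support Credit: $106,050 is at or below the $131,600 threshold, so the full $11,590 applies.
Rural Housing Credit: $106,050 is below the $143,700 cutoff, so the full $2,225 applies.
Total: $5,410 + $11,590 + $2,225 = $19,225.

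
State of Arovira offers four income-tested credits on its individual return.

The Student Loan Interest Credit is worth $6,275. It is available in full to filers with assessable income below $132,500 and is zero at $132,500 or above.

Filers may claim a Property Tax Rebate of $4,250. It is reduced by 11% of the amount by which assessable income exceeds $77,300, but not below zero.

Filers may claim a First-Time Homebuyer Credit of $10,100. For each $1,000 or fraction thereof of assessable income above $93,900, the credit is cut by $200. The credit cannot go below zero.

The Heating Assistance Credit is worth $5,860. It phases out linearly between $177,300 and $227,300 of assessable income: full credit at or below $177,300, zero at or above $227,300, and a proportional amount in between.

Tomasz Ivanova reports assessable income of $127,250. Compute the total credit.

$15,435

Student Loan Interest Credit: $127,250 is below the $132,500 cutoff, so the full $6,275 applies.
Property Tax Rebate: 11% of the $49,950 excess over $77,300 is $5,494.50 ≥ base, so the credit is $0.
First-Time Homebuyer Credit: income exceeds $93,900 by $33,350, which is 34 full-or-partial $1,000 increments; reduction = 34 × $200 = $6,800, leaving $3,300.
Heating Assistance Credit: $127,250 is at or below the $177,300 threshold, so the full $5,860 applies.
Total: $6,275 + $0 + $3,300 + $5,860 = $15,435.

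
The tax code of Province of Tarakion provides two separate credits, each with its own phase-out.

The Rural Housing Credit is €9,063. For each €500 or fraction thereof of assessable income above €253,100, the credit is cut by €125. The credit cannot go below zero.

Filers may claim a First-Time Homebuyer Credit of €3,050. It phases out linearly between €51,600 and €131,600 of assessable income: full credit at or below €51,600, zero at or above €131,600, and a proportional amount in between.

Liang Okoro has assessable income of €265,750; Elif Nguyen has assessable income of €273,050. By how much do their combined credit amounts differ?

€1,750

Liang (€265,750): Rural Housing Credit: income exceeds €253,100 by €12,650, which is 26 full-or-partial €500 increments; reduction = 26 × €125 = €3,250, leaving €5,813. First-Time Homebuyer Credit: €265,750 is at or above €131,600, so the credit is €0. total €5,813 + €0 = €5,813
Elif (€273,050): Rural Housing Credit: income exceeds €253,100 by €19,950, which is 40 full-or-partial €500 increments; reduction = 40 × €125 = €5,000, leaving €4,063. First-Time Homebuyer Credit: €273,050 is at or above €131,600, so the credit is €0. total €4,063 + €0 = €4,063
Difference: |€5,813 − €4,063| = €1,750.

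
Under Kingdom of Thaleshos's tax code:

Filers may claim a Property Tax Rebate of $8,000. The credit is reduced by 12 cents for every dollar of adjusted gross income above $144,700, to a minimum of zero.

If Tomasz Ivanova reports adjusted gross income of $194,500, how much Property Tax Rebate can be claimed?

Property Tax Rebate: 12% of the $49,800 excess over $144,700 is $5,976; credit = $8,000 − $5,976 = $2,024.

$2,024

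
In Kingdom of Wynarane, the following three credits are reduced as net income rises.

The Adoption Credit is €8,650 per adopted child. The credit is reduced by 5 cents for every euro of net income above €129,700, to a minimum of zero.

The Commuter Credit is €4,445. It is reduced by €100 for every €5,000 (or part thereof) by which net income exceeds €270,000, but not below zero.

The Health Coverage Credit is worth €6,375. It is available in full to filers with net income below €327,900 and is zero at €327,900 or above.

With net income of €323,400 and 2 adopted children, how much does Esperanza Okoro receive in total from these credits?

Adoption Credit: base = 2 × €8,650 = €17,300. 5% of the €193,700 excess over €129,700 is €9,685; credit = €17,300 − €9,685 = €7,615.
Commuter Credit: income exceeds €270,000 by €53,400, which is 11 full-or-partial €5,000 increments; reduction = 11 × €100 = €1,100, leaving €3,345.
Health Coverage Credit: €323,400 is below the €327,900 cutoff, so the full €6,375 applies.
Total: €7,615 + €3,345 + €6,375 = €17,335.

€17,335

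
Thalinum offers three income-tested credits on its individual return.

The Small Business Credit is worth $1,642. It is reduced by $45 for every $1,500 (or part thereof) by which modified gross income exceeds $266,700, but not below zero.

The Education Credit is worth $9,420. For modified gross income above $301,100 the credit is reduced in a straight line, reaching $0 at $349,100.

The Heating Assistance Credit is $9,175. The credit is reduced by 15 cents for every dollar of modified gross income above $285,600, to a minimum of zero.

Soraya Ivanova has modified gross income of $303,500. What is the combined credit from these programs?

Small Business Credit: income exceeds $266,700 by $36,800, which is 25 full-or-partial $1,500 increments; reduction = 25 × $45 = $1,125, leaving $517.
Education Credit: $303,500 is $2,400 into a $48,000 phase-out range, leaving 45,600/48,000 of the credit: $9,420 × 45,600/48,000 = $8,949.
Heating Assistance Credit: 15% of the $17,900 excess over $285,600 is $2,685; credit = $9,175 − $2,685 = $6,490.
Total: $517 + $8,949 + $6,490 = $15,956.

$15,956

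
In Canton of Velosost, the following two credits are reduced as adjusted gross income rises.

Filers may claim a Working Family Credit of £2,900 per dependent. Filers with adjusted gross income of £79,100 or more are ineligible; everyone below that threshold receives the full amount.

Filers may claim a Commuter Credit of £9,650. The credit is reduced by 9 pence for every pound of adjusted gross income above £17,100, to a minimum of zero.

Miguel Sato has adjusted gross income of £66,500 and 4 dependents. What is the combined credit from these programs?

Working Family Credit: base = 4 × £2,900 = £11,600. £66,500 is below the £79,100 cutoff, so the full £11,600 applies.
Commuter Credit: 9% of the £49,400 excess over £17,100 is £4,446; credit = £9,650 − £4,446 = £5,204.
Total: £11,600 + £5,204 = £16,804.

£16,804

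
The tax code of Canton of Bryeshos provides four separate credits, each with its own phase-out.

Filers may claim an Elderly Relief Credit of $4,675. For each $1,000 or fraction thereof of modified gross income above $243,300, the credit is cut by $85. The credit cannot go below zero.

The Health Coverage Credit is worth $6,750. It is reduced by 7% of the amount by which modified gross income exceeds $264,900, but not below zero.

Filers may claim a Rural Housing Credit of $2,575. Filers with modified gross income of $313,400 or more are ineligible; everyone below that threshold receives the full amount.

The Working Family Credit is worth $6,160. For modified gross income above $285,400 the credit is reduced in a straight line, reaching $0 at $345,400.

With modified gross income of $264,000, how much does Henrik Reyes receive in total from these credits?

Elderly Relief Credit: income exceeds $243,300 by $20,700, which is 21 full-or-partial $1,000 increments; reduction = 21 × $85 = $1,785, leaving $2,890.
Health Coverage Credit: $264,000 is at or below the $264,900 threshold, so the full $6,750 applies.
Rural Housing Credit: $264,000 is below the $313,400 cutoff, so the full $2,575 applies.
Working Family Credit: $264,000 is at or below the $285,400 threshold, so the full $6,160 applies.
Total: $2,890 + $6,750 + $2,575 + $6,160 = $18,375.

$18,375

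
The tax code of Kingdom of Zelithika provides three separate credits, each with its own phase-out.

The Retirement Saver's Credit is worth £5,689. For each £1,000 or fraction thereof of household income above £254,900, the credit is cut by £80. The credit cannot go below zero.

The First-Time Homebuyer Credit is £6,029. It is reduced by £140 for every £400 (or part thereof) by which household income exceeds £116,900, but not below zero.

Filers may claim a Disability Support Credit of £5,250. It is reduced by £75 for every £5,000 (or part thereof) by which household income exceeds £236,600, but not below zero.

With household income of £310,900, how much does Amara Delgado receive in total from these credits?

Retirement Saver's Credit: income exceeds £254,900 by £56,000, which is 56 full-or-partial £1,000 increments; reduction = 56 × £80 = £4,480, leaving £1,209.
First-Time Homebuyer Credit: income exceeds £116,900 by £194,000 → 485 increments × £140 = £67,900 ≥ base, so the credit is £0.
Disability Support Credit: income exceeds £236,600 by £74,300, which is 15 full-or-partial £5,000 increments; reduction = 15 × £75 = £1,125, leaving £4,125.
Total: £1,209 + £0 + £4,125 = £5,334.

£5,334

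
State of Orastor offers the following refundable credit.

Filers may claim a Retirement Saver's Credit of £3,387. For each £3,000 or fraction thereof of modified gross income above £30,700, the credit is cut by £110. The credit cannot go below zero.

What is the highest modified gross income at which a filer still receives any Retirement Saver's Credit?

£120,700

After 30 increments the reduction is 30 × £110 = £3,300, leaving £87; one more increment wipes it out. Increment 30 ends at excess 30 × £3,000 = £90,000, so the highest qualifying income is £30,700 + £90,000 = £120,700.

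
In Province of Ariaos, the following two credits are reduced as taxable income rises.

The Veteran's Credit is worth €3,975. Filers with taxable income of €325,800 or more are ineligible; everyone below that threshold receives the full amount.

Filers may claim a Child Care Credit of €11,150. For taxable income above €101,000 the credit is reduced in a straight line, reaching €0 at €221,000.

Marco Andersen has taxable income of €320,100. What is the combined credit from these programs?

Veteran's Credit: €320,100 is below the €325,800 cutoff, so the full €3,975 applies.
Child Care Credit: €320,100 is at or above €221,000, so the credit is €0.
Total: €3,975 + €0 = €3,975.

€3,975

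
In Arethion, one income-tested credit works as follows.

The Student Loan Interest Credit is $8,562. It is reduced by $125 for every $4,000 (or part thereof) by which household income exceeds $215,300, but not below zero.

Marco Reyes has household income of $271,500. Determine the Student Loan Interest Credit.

Student Loan Interest Credit: income exceeds $215,300 by $56,200, which is 15 full-or-partial $4,000 increments; reduction = 15 × $125 = $1,875, leaving $6,687.

$6,687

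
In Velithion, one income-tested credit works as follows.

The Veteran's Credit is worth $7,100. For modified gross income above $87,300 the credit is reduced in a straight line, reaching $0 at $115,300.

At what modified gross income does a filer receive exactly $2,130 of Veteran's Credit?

$106,900

$2,130 is 2,130/7,100 of the full $7,100, so 4,970/7,100 of the $28,000 range has been used: income = $87,300 + $28,000 × 4,970/7,100 = $106,900.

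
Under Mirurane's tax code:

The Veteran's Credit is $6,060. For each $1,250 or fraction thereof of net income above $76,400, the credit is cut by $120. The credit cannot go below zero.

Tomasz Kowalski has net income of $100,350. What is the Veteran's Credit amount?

$3,660

Veteran's Credit: income exceeds $76,400 by $23,950, which is 20 full-or-partial $1,250 increments; reduction = 20 × $120 = $2,400, leaving $3,660.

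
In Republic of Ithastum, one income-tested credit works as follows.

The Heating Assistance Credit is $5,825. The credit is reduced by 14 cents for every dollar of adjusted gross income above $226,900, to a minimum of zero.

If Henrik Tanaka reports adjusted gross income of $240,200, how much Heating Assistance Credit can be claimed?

$3,963

Heating Assistance Credit: 14% of the $13,300 excess over $226,900 is $1,862; credit = $5,825 − $1,862 = $3,963.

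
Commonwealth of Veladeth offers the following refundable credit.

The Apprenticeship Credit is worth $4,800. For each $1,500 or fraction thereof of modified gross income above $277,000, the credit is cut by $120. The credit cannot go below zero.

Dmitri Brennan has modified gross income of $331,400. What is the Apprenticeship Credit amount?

$360

Apprenticeship Credit: income exceeds $277,000 by $54,400, which is 37 full-or-partial $1,500 increments; reduction = 37 × $120 = $4,440, leaving $360.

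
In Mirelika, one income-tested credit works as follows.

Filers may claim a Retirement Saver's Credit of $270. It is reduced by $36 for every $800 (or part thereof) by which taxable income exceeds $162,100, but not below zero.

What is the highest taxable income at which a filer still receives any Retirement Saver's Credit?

$167,700

After 7 increments the reduction is 7 × $36 = $252, leaving $18; one more increment wipes it out. Increment 7 ends at excess 7 × $800 = $5,600, so the highest qualifying income is $162,100 + $5,600 = $167,700.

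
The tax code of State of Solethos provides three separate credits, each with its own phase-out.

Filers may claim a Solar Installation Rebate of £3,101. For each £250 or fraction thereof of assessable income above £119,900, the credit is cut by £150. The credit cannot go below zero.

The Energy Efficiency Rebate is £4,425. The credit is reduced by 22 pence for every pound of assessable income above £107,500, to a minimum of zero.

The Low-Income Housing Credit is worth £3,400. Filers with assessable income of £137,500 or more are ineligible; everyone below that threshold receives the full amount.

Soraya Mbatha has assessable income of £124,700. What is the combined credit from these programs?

£4,142

Solar Installation Rebate: income exceeds £119,900 by £4,800, which is 20 full-or-partial £250 increments; reduction = 20 × £150 = £3,000, leaving £101.
Energy Efficiency Rebate: 22% of the £17,200 excess over £107,500 is £3,784; credit = £4,425 − £3,784 = £641.
Low-Income Housing Credit: £124,700 is below the £137,500 cutoff, so the full £3,400 applies.
Total: £101 + £641 + £3,400 = £4,142.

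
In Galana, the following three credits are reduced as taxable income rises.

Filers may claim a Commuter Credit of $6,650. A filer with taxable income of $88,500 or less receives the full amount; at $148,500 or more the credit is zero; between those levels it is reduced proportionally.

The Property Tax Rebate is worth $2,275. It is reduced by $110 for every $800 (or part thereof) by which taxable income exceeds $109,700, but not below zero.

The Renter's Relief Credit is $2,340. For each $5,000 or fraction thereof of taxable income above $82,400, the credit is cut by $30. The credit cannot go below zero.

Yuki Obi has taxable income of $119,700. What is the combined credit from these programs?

$6,137

Commuter Credit: $119,700 is $31,200 into a $60,000 phase-out range, leaving 28,800/60,000 of the credit: $6,650 × 28,800/60,000 = $3,192.
Property Tax Rebate: income exceeds $109,700 by $10,000, which is 13 full-or-partial $800 increments; reduction = 13 × $110 = $1,430, leaving $845.
Renter's Relief Credit: income exceeds $82,400 by $37,300, which is 8 full-or-partial $5,000 increments; reduction = 8 × $30 = $240, leaving $2,100.
Total: $3,192 + $845 + $2,100 = $6,137.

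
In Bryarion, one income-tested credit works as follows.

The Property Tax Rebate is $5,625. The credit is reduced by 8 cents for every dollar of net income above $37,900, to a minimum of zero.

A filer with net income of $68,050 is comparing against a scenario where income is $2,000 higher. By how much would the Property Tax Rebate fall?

$160

At $68,050 — 8% of the $30,150 excess over $37,900 is $2,412; credit = $5,625 − $2,412 = $3,213.
At $70,050 — 8% of the $32,150 excess over $37,900 is $2,572; credit = $5,625 − $2,572 = $3,053.
Lost: $3,213 − $3,053 = $160.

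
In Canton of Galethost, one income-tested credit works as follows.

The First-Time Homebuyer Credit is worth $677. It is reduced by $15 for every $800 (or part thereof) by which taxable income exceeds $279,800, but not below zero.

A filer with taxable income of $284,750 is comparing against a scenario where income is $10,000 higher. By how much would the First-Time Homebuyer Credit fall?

At $284,750 — income exceeds $279,800 by $4,950, which is 7 full-or-partial $800 increments; reduction = 7 × $15 = $105, leaving $572.
At $294,750 — income exceeds $279,800 by $14,950, which is 19 full-or-partial $800 increments; reduction = 19 × $15 = $285, leaving $392.
Lost: $572 − $392 = $180.

$180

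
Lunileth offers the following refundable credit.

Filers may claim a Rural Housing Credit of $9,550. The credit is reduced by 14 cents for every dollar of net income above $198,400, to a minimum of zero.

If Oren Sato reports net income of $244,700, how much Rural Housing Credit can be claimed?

Rural Housing Credit: 14% of the $46,300 excess over $198,400 is $6,482; credit = $9,550 − $6,482 = $3,068.

$3,068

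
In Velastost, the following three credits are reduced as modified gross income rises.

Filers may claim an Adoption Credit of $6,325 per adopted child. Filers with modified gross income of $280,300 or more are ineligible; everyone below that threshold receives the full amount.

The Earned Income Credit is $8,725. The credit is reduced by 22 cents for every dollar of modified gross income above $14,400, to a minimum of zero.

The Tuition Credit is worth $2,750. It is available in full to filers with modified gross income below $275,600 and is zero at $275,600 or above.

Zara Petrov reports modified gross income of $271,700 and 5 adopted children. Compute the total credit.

$34,375

Adoption Credit: base = 5 × $6,325 = $31,625. $271,700 is below the $280,300 cutoff, so the full $31,625 applies.
Earned Income Credit: 22% of the $257,300 excess over $14,400 is $56,606 ≥ base, so the credit is $0.
Tuition Credit: $271,700 is below the $275,600 cutoff, so the full $2,750 applies.
Total: $31,625 + $0 + $2,750 = $34,375.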